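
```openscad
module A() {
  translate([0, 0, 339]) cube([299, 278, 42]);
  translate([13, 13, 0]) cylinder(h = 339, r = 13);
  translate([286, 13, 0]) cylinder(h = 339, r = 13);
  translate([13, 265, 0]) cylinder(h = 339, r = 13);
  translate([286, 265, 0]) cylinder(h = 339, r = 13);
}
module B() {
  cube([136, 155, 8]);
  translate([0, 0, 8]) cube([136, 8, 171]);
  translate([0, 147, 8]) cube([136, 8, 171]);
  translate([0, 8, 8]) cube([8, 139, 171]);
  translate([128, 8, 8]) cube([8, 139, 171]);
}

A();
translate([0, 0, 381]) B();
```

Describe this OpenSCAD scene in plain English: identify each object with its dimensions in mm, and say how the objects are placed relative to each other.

A is a simple wooden stool: a rectangular seat 299 mm (x) by 278 mm (y), 42 mm thick, top face at z = 381 mm, on four round legs, each 26 mm in diameter. The legs rest on z = 0, each leg's axis is inset half a diameter from the nearest pair of seat edges (so the leg's bounding box is flush with the corner).

B is an open-topped rectangular box: outside dimensions 136×155×179 mm, with a uniform wall and base thickness of 8 mm. The base is a full 136×155 slab on the floor; four walls sit on top of the base. The front and back walls (the −y and +y sides) span the full width; the two side walls fit between them.

The open box is on top of the stool.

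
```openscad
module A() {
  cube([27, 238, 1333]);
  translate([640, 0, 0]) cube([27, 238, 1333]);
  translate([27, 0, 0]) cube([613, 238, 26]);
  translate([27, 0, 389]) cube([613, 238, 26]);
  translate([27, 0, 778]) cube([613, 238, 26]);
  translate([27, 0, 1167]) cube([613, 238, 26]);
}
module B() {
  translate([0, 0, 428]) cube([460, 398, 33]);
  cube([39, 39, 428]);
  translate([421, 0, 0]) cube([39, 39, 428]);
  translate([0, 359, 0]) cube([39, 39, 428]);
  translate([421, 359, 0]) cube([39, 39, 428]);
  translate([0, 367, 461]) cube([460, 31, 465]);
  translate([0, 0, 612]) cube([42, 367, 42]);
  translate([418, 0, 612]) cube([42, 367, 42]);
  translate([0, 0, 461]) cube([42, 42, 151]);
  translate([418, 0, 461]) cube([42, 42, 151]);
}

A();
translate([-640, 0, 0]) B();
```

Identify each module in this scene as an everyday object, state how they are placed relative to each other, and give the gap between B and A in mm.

A is a bookshelf. B is a chair. The chair is on the floor beside the bookshelf on its −x side. The gap between the chair and the bookshelf is 180 mm.

The chair's nearest face is 180 mm from the bookshelf's −x face.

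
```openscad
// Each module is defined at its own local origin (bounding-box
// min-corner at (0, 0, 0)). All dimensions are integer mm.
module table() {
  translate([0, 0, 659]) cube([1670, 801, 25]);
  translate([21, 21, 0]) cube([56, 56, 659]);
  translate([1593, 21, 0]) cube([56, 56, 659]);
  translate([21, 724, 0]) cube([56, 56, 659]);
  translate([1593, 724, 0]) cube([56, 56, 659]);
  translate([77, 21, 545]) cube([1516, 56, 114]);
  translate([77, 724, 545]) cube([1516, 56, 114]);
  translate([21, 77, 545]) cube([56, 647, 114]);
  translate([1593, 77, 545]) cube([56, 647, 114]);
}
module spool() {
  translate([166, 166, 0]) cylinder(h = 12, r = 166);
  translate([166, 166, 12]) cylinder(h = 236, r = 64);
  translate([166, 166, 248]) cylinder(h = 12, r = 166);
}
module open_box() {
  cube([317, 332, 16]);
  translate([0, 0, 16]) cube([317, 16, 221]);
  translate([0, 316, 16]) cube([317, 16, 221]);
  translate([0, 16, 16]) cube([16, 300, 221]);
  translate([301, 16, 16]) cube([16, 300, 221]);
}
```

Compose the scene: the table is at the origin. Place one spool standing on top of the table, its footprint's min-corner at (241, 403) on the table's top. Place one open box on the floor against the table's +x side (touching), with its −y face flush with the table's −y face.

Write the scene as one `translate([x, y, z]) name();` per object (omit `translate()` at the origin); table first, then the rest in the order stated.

table();
translate([241, 403, 684]) spool();
translate([1670, 0, 0]) open_box();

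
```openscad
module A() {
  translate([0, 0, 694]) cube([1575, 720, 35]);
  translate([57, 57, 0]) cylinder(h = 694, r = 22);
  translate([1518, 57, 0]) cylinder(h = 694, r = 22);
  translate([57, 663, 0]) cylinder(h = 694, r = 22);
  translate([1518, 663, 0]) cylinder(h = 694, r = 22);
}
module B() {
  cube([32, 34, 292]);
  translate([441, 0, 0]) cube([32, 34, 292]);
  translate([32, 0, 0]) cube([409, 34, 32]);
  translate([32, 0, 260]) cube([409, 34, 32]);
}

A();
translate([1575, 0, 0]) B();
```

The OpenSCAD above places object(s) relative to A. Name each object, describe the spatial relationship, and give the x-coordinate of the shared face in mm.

The table's +x face and the picture frame's −x face are both at x = 1575 mm.

A is a table. B is a picture frame. The picture frame is against the table's +x side, with their −y faces flush. The x-coordinate of the shared face is 1575 mm.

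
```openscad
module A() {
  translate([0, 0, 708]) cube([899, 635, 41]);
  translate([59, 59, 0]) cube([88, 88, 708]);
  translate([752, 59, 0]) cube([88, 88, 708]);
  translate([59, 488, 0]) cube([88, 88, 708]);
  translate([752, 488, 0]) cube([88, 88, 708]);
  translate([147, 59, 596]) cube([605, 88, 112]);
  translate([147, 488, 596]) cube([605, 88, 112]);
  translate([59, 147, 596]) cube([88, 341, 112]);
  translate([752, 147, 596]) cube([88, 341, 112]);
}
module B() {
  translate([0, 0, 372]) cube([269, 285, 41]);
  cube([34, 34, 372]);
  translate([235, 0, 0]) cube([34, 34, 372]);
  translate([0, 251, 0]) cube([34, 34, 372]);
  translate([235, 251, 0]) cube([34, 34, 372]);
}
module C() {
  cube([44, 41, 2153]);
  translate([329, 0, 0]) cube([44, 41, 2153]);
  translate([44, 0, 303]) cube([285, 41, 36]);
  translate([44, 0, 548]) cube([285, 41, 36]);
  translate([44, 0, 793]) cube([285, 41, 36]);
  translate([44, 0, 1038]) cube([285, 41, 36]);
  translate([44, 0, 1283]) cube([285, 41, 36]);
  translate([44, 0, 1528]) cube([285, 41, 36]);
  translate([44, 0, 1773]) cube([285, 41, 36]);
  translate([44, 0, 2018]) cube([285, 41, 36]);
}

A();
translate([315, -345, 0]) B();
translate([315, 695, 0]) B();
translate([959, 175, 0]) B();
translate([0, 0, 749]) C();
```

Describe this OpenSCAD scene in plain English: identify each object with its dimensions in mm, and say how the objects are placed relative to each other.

A is a rectangular dining table. The top is 899×635×41 mm with its upper surface at z = 749 mm. It stands on four 88×88 mm square legs, each inset 59 mm from the nearest pair of top edges, running from the floor to the underside of the top. Four apron rails, 88 mm thick and 112 mm tall, run between adjacent legs with their top edges flush with the underside of the top and their outer faces flush with the legs' outer faces.

B is a simple wooden stool: a rectangular seat 269 mm (x) by 285 mm (y), 41 mm thick, top face at z = 413 mm, on four square legs, each 34×34 mm in cross-section. The legs rest on z = 0, each flush with a corner of the seat.

C is a wooden ladder with two side rails of 44×41 mm section and 2153 mm height, set 373 mm apart overall. Between them run 8 rectangular rungs (41 mm deep, 36 mm thick), front faces flush with the rails' −y face. The bottom of the first rung is 303 mm above the floor and each subsequent rung is 245 mm higher than the one below.

Three stools sit around the table at the −y, +y, +x sides. The ladder is on top of the table.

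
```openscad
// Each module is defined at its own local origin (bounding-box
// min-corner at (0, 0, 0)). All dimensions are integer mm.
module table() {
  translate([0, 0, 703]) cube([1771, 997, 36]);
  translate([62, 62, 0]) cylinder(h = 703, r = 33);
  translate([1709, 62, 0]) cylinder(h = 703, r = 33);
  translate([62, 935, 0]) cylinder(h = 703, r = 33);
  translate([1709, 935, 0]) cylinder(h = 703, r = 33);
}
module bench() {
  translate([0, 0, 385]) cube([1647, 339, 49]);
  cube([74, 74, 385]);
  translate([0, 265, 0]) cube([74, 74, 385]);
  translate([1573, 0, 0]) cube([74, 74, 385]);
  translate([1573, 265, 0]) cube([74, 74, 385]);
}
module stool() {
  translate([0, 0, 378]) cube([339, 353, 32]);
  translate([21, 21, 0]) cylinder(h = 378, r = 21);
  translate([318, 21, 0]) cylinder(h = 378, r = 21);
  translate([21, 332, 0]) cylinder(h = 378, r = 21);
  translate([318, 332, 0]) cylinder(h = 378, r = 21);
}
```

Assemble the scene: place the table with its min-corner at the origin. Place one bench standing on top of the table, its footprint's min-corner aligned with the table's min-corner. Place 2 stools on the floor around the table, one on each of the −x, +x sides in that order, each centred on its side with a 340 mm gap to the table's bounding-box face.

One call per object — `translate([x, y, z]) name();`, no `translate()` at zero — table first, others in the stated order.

table();
translate([0, 0, 739]) bench();
translate([-679, 322, 0]) stool();
translate([2111, 322, 0]) stool();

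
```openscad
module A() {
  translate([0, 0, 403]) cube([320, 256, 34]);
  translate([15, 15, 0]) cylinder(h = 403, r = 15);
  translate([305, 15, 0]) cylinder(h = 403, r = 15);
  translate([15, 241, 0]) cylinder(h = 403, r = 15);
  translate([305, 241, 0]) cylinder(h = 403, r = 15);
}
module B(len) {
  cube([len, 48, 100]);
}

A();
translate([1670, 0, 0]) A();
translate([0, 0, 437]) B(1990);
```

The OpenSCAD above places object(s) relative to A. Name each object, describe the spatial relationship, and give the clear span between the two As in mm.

A is a stool. B is a beam. A beam spans the tops of two stools. The clear span between the two stools is 1350 mm.

Second stool starts at x = 1670; first ends at x = 320; clear span = 1670 − 320 = 1350 mm.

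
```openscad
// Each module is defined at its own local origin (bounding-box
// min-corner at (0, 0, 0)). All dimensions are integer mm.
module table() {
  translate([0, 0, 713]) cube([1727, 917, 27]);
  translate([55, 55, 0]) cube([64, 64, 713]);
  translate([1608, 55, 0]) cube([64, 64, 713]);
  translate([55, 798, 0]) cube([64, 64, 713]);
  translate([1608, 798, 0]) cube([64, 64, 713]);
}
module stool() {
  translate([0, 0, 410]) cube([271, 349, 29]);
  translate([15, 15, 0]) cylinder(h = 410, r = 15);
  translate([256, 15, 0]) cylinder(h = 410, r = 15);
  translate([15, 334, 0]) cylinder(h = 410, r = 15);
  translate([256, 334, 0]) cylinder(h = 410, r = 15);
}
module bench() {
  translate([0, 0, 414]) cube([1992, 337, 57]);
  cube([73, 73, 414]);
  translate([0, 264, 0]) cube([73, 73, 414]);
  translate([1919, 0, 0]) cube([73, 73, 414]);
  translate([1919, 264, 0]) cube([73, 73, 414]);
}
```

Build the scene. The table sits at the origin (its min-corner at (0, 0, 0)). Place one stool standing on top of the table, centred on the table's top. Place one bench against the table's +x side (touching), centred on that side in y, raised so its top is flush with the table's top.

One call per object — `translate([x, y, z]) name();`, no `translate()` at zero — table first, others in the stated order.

table();
translate([728, 284, 740]) stool();
translate([1727, 290, 269]) bench();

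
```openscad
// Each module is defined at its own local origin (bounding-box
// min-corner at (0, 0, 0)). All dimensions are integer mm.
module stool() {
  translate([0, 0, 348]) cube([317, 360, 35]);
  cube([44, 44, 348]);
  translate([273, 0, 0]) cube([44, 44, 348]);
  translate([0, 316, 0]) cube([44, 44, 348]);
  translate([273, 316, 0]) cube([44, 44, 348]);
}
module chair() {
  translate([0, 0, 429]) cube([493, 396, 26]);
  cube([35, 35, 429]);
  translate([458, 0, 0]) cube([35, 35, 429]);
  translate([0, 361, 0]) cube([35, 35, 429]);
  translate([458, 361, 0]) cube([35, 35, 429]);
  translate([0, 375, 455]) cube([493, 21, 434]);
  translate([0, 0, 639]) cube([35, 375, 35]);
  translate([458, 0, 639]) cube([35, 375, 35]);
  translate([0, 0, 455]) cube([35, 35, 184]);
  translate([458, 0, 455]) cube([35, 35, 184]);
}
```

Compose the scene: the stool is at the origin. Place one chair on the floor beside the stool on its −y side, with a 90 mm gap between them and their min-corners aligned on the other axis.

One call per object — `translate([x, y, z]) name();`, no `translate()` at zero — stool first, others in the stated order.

stool();
translate([0, -486, 0]) chair();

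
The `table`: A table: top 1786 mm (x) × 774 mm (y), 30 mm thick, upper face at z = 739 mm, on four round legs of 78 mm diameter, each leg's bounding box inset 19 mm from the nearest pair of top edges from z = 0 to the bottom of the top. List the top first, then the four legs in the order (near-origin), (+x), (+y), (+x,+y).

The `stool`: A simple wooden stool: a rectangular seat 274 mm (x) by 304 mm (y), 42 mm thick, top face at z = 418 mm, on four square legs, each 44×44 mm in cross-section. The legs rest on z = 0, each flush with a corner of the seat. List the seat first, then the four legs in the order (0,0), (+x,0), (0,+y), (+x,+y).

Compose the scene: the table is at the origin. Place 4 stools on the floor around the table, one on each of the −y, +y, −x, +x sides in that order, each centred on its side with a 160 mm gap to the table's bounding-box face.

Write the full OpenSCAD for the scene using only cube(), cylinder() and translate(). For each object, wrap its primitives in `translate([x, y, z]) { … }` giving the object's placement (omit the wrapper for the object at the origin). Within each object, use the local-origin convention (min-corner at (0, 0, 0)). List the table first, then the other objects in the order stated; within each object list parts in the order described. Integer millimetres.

translate([0, 0, 709]) cube([1786, 774, 30]);
translate([58, 58, 0]) cylinder(h = 709, r = 39);
translate([1728, 58, 0]) cylinder(h = 709, r = 39);
translate([58, 716, 0]) cylinder(h = 709, r = 39);
translate([1728, 716, 0]) cylinder(h = 709, r = 39);
translate([756, -464, 0]) {
  translate([0, 0, 376]) cube([274, 304, 42]);
  cube([44, 44, 376]);
  translate([230, 0, 0]) cube([44, 44, 376]);
  translate([0, 260, 0]) cube([44, 44, 376]);
  translate([230, 260, 0]) cube([44, 44, 376]);
}
translate([756, 934, 0]) {
  translate([0, 0, 376]) cube([274, 304, 42]);
  cube([44, 44, 376]);
  translate([230, 0, 0]) cube([44, 44, 376]);
  translate([0, 260, 0]) cube([44, 44, 376]);
  translate([230, 260, 0]) cube([44, 44, 376]);
}
translate([-434, 235, 0]) {
  translate([0, 0, 376]) cube([274, 304, 42]);
  cube([44, 44, 376]);
  translate([230, 0, 0]) cube([44, 44, 376]);
  translate([0, 260, 0]) cube([44, 44, 376]);
  translate([230, 260, 0]) cube([44, 44, 376]);
}
translate([1946, 235, 0]) {
  translate([0, 0, 376]) cube([274, 304, 42]);
  cube([44, 44, 376]);
  translate([230, 0, 0]) cube([44, 44, 376]);
  translate([0, 260, 0]) cube([44, 44, 376]);
  translate([230, 260, 0]) cube([44, 44, 376]);
}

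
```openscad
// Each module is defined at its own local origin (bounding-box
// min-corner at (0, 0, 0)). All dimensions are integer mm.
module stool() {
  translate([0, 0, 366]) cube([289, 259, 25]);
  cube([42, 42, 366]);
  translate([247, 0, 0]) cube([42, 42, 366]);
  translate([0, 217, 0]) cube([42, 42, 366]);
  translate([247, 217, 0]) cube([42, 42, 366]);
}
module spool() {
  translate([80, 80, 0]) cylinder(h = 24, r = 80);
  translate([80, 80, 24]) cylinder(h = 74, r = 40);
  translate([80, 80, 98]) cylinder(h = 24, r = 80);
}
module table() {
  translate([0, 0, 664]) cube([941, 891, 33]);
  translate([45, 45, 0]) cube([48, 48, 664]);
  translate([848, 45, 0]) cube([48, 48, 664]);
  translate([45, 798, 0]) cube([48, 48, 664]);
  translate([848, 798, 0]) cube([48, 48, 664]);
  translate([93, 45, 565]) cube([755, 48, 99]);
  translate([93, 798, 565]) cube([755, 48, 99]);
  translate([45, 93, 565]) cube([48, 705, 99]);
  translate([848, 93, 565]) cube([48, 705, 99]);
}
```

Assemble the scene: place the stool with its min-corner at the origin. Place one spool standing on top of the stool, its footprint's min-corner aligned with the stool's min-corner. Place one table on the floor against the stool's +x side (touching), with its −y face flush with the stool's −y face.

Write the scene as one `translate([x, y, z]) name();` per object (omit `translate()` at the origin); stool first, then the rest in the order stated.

stool();
translate([0, 0, 391]) spool();
translate([289, 0, 0]) table();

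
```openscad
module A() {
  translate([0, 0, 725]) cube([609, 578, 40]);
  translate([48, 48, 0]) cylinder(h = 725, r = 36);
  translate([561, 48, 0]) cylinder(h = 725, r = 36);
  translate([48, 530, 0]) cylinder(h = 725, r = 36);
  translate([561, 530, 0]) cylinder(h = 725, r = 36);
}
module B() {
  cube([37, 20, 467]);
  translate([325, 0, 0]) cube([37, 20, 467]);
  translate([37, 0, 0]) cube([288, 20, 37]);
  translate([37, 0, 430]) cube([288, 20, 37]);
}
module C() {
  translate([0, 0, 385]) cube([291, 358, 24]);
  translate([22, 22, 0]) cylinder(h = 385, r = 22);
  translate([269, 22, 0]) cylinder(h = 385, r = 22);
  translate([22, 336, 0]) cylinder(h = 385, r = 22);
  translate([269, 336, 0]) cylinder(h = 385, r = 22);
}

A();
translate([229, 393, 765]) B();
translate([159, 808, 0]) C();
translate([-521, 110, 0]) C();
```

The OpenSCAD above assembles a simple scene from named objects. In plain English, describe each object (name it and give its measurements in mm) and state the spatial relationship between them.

A is a table: top 609 mm (x) × 578 mm (y), 40 mm thick, upper face at z = 765 mm, on four round legs of 72 mm diameter, each leg's bounding box inset 12 mm from the nearest pair of top edges, running from z = 0 to the bottom of the top.

B is a rectangular picture frame lying in the x–z plane (depth along y). The opening is 288 mm wide (x) by 393 mm tall (z), surrounded by a border 37 mm wide on all four sides. The frame is 20 mm deep and is made of two full-height vertical stiles with two horizontal rails fitted between them.

C is a four-legged stool. The seat is a 291×358×24 mm slab whose top surface is at z = 409 mm; four round legs, each 44 mm in diameter, run from the floor (z = 0) to the underside of the seat, each leg's axis is inset half a diameter from the nearest pair of seat edges (so the leg's bounding box is flush with the corner).

The picture frame is on top of the table. Two stools sit around the table at the +y, −x sides.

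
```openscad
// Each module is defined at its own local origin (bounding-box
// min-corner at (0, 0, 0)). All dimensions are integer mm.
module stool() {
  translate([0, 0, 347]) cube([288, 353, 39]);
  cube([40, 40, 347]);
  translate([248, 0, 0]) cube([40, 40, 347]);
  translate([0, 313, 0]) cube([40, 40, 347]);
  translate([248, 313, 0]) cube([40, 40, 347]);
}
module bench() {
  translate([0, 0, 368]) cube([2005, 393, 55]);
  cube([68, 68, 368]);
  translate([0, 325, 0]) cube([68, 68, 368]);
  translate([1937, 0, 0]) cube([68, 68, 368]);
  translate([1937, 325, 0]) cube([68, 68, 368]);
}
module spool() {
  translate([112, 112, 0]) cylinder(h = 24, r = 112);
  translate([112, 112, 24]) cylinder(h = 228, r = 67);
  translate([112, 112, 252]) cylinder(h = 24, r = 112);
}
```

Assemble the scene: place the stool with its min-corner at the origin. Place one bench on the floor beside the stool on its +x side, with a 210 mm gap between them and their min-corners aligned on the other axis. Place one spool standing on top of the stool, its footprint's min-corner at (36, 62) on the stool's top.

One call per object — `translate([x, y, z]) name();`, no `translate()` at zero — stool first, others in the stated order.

stool();
translate([498, 0, 0]) bench();
translate([36, 62, 386]) spool();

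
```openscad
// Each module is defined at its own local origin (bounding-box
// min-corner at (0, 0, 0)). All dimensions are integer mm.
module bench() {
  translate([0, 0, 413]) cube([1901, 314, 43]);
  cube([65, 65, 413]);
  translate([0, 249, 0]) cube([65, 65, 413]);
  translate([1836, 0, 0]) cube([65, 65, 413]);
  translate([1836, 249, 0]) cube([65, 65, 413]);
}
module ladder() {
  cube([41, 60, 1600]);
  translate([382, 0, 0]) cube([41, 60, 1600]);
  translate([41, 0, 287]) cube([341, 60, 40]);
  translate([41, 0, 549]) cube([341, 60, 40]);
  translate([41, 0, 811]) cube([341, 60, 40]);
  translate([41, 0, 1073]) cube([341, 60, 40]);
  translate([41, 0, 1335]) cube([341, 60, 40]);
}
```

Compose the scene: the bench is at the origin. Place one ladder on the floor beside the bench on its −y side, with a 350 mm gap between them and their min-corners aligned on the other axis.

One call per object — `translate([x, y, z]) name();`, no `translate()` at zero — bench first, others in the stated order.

bench();
translate([0, -410, 0]) ladder();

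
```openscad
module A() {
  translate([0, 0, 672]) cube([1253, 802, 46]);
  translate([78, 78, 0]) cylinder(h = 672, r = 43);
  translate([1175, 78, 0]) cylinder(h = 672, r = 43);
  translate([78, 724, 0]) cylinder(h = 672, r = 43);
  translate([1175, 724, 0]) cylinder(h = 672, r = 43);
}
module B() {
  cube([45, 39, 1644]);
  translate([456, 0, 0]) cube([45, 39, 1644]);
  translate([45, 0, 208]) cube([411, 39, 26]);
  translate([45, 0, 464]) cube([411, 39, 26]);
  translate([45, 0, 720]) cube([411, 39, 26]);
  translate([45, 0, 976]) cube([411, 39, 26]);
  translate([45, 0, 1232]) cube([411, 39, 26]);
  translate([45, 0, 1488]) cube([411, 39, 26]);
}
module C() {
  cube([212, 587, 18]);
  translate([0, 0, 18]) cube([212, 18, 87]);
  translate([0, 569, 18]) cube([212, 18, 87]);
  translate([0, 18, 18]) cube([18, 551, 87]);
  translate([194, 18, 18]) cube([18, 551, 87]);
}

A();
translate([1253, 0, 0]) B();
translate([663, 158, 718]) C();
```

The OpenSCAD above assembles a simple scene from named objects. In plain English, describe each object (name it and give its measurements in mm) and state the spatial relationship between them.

A is a rectangular dining table. The top is 1253×802×46 mm with its upper surface at z = 718 mm. It stands on four round legs of 86 mm diameter, each leg's bounding box inset 35 mm from the nearest pair of top edges, running from the floor to the underside of the top.

B is a straight ladder. Two 45×39 mm vertical rails, 1644 mm tall, stand 501 mm apart (outside-to-outside) with their front faces coplanar on the −y side. 6 rungs, each 39 mm deep and 26 mm tall, span between the inner faces of the rails, front faces flush with the rails. The lowest rung's underside is at z = 208 mm and rungs are spaced 256 mm apart (underside to underside).

C is an open-topped rectangular box: outside dimensions 212×587×105 mm, with a uniform wall and base thickness of 18 mm. The base is a full 212×587 slab on the floor; four walls sit on top of the base. The front and back walls (the −y and +y sides) span the full width; the two side walls fit between them.

The ladder is against the table's +x side, with their −y faces flush. The open box is on top of the table.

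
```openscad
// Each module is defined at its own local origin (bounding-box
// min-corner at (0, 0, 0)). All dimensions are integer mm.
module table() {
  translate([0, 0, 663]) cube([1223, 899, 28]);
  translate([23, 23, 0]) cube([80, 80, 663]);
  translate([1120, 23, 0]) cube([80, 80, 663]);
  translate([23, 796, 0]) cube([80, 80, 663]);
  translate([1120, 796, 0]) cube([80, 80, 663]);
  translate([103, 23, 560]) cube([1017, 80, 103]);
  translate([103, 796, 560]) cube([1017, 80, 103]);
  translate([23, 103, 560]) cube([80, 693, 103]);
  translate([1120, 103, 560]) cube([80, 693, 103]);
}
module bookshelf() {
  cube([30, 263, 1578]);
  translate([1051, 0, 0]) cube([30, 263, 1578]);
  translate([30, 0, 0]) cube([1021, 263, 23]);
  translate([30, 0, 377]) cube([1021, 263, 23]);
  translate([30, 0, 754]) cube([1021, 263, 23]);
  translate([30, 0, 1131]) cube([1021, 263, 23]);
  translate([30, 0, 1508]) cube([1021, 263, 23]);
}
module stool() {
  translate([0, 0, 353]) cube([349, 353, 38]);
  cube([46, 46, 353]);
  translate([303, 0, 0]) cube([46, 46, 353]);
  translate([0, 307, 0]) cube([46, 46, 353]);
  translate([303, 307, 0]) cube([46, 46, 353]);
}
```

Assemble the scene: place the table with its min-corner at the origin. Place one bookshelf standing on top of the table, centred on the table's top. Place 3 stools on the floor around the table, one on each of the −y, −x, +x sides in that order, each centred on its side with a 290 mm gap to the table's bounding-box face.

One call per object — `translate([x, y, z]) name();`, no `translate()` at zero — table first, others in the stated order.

table();
translate([71, 318, 691]) bookshelf();
translate([437, -643, 0]) stool();
translate([-639, 273, 0]) stool();
translate([1513, 273, 0]) stool();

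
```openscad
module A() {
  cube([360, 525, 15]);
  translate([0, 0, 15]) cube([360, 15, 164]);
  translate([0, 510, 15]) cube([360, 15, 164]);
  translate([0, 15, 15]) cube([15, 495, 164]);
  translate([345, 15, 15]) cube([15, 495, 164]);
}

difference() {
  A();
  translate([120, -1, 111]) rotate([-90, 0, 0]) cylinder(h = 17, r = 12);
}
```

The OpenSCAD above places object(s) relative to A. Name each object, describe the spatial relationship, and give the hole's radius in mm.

The subtracted cylinder has r = 12 mm.

A is an open box. The open box has a circular hole through its front wall. The hole's radius is 12 mm.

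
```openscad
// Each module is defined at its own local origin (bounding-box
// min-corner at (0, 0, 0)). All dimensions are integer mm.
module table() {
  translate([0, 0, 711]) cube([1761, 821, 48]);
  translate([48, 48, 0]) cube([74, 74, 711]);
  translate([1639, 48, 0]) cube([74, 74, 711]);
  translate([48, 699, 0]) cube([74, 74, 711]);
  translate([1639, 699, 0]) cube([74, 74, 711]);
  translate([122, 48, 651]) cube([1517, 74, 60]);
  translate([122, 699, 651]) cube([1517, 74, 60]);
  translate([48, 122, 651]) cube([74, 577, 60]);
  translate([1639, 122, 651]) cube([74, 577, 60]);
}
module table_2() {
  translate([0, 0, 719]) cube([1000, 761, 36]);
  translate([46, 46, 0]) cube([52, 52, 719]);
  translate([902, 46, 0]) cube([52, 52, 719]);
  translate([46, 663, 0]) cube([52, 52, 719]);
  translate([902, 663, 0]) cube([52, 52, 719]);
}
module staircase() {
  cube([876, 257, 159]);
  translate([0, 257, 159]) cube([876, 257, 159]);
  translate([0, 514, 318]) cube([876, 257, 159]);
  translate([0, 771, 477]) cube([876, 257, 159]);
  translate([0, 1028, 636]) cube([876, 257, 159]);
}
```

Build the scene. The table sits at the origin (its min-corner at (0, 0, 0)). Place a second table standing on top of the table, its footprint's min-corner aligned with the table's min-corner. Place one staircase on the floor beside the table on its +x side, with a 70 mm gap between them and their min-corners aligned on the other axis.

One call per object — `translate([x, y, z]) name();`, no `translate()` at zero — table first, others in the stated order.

table();
translate([0, 0, 759]) table_2();
translate([1831, 0, 0]) staircase();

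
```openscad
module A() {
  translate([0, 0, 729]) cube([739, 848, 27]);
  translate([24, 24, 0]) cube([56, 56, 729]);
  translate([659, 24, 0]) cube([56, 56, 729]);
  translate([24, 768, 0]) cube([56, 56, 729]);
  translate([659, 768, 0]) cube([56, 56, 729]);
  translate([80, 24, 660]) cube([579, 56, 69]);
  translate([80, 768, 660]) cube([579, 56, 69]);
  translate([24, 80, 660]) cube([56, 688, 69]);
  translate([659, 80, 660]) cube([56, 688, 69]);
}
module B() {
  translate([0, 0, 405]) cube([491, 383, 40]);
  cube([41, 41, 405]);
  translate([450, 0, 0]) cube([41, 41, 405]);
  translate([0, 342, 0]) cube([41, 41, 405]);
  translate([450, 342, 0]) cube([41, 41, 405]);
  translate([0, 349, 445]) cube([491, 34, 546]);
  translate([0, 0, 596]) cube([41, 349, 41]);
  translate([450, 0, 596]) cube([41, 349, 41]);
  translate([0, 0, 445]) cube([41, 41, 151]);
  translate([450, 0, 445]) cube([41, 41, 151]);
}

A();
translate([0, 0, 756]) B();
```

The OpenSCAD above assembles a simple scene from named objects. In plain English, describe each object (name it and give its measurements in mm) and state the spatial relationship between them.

A is a rectangular dining table. The top is 739×848×27 mm with its upper surface at z = 756 mm. It stands on four 56×56 mm square legs, each inset 24 mm from the nearest pair of top edges, running from the floor to the underside of the top. Four apron rails, 56 mm thick and 69 mm tall, run between adjacent legs with their top edges flush with the underside of the top and their outer faces flush with the legs' outer faces.

B is a chair: 491×383 mm seat, 40 mm thick, top at z = 445 mm, on four 41 mm square corner legs flush with the seat edges. A 34 mm thick backrest slab spans the full seat width, extending 546 mm above the seat top, its back face flush with the seat's +y edge. Two armrests of 41×41 mm section run along each side from the seat's front edge to the front of the backrest, top faces 192 mm above the seat top and outer faces flush with the seat's x-edges; a 41×41 mm post under the front of each armrest stands on the seat at the front corner.

The chair is on top of the table.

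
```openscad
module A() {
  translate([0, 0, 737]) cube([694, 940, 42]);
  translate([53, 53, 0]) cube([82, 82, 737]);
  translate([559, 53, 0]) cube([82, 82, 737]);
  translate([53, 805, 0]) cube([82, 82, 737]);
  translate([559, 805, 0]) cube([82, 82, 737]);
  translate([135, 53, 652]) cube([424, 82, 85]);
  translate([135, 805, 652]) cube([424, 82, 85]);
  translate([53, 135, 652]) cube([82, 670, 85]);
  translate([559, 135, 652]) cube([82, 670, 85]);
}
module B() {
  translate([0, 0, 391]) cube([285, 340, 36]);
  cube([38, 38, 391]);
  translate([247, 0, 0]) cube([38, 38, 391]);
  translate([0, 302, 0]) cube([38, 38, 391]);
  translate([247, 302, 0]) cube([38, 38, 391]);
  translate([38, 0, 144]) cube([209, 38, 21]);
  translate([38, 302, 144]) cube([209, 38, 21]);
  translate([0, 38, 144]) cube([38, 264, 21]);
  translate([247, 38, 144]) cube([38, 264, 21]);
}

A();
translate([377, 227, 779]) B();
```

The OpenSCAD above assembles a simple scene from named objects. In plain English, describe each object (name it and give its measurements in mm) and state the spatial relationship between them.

A is a table with a 694×940 mm rectangular top, 42 mm thick, top surface at z = 779 mm, supported by four 82×82 mm square legs, each inset 53 mm from the nearest pair of top edges, running from the floor. Four apron rails, 82 mm thick and 85 mm tall, run between adjacent legs with their top edges flush with the underside of the top and their outer faces flush with the legs' outer faces.

B is a simple wooden stool: a rectangular seat 285 mm (x) by 340 mm (y), 36 mm thick, top face at z = 427 mm, on four square legs, each 38×38 mm in cross-section. The legs rest on z = 0, each flush with a corner of the seat. Four stretchers, 38 mm wide and 21 mm tall, connect adjacent legs with their undersides at z = 144 mm, each running between the inner faces of the legs it joins and aligned with the legs' outer faces on the other axis.

The stool is on top of the table.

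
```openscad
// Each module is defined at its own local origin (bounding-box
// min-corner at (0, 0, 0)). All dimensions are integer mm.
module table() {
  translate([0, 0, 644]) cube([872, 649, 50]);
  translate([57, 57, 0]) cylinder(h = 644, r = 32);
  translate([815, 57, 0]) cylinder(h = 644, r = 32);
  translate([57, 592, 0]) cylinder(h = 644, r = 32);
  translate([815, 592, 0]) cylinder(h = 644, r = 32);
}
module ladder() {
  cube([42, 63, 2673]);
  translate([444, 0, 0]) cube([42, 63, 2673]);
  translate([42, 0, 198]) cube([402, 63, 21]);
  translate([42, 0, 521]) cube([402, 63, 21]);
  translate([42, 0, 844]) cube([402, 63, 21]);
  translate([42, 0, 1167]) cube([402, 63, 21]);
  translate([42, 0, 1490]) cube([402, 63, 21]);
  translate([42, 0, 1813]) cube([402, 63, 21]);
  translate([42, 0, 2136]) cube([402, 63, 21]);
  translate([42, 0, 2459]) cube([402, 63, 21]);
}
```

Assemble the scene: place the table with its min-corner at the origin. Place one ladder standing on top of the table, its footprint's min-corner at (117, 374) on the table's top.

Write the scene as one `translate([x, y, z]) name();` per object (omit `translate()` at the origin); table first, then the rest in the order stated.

table();
translate([117, 374, 694]) ladder();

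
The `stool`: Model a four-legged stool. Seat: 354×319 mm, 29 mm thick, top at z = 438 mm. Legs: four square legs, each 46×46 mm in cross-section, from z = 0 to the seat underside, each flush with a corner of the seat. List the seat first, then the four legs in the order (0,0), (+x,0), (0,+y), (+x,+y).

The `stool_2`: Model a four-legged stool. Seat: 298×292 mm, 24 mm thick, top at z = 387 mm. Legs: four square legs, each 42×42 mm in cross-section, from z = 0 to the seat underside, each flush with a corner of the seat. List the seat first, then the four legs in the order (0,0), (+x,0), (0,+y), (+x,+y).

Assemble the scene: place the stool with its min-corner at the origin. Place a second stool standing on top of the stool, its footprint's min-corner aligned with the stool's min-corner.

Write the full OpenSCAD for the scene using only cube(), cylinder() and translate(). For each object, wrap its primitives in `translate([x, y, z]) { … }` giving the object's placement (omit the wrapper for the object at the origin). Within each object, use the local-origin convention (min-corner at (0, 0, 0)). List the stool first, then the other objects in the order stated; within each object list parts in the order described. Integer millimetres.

translate([0, 0, 409]) cube([354, 319, 29]);
cube([46, 46, 409]);
translate([308, 0, 0]) cube([46, 46, 409]);
translate([0, 273, 0]) cube([46, 46, 409]);
translate([308, 273, 0]) cube([46, 46, 409]);
translate([0, 0, 438]) {
  translate([0, 0, 363]) cube([298, 292, 24]);
  cube([42, 42, 363]);
  translate([256, 0, 0]) cube([42, 42, 363]);
  translate([0, 250, 0]) cube([42, 42, 363]);
  translate([256, 250, 0]) cube([42, 42, 363]);
}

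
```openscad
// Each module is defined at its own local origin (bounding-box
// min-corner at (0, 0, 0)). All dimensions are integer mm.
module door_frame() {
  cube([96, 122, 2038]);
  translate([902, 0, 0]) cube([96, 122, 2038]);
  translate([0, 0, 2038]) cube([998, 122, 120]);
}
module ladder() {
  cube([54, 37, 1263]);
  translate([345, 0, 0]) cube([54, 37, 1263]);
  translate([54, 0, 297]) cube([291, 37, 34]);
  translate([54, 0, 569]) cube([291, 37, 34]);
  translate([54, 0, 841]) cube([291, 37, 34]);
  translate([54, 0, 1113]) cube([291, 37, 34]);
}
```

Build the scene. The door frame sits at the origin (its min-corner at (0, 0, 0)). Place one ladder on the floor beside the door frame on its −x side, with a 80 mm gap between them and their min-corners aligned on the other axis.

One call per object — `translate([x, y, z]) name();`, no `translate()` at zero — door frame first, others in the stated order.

door_frame();
translate([-479, 0, 0]) ladder();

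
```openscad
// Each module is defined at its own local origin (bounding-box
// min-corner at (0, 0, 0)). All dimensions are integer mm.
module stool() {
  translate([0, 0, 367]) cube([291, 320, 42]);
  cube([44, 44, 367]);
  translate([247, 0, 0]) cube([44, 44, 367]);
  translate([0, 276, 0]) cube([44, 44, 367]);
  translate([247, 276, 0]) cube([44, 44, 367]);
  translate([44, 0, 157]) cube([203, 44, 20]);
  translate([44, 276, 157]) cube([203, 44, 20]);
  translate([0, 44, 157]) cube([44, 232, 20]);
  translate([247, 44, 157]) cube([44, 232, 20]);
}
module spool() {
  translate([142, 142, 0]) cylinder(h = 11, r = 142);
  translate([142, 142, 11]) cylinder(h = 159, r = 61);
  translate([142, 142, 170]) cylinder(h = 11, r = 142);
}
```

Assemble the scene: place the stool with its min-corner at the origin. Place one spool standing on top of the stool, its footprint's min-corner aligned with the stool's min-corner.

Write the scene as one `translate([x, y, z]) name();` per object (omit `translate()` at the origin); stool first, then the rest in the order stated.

stool();
translate([0, 0, 409]) spool();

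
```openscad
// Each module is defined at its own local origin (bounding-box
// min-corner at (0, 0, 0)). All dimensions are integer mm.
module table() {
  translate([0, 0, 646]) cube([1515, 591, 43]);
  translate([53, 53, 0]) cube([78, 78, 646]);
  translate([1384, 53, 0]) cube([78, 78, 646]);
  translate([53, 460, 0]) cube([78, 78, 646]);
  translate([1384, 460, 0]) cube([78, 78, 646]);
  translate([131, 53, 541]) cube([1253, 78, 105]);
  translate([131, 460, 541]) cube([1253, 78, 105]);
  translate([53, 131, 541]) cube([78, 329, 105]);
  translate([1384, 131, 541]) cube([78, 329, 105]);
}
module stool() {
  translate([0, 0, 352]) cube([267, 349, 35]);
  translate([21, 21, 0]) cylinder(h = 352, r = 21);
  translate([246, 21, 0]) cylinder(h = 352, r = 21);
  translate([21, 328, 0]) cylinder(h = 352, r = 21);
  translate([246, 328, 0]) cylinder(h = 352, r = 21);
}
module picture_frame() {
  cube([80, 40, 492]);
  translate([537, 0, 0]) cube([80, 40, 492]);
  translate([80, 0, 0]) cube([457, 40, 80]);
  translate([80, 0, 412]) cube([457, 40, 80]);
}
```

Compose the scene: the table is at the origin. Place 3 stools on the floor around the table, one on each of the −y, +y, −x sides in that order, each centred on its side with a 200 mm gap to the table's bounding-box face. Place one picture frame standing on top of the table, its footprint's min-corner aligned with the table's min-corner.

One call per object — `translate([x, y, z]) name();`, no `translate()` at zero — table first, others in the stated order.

table();
translate([624, -549, 0]) stool();
translate([624, 791, 0]) stool();
translate([-467, 121, 0]) stool();
translate([0, 0, 689]) picture_frame();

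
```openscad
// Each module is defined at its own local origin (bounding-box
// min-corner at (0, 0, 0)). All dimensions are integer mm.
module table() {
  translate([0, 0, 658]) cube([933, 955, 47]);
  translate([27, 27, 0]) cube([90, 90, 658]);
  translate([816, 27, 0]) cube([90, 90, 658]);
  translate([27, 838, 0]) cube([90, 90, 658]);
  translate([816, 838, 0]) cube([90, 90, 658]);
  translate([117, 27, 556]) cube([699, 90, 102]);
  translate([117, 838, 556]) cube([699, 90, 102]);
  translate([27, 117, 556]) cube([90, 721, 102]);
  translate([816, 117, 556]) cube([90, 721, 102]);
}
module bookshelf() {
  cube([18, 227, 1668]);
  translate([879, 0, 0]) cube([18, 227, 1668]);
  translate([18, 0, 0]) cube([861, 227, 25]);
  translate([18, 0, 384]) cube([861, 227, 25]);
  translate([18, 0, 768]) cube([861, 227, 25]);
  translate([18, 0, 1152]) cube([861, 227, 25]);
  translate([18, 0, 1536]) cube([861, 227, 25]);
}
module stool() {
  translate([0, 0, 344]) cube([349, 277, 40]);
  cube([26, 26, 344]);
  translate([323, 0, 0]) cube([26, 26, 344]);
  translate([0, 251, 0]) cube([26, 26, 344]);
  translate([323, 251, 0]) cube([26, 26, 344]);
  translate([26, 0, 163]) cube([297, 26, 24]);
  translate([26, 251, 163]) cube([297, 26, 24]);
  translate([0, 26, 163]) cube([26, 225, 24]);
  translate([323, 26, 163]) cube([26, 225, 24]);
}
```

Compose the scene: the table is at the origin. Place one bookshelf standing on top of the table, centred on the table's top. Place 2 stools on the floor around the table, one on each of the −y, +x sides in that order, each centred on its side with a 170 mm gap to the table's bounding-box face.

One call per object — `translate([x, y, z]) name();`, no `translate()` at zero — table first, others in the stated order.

table();
translate([18, 364, 705]) bookshelf();
translate([292, -447, 0]) stool();
translate([1103, 339, 0]) stool();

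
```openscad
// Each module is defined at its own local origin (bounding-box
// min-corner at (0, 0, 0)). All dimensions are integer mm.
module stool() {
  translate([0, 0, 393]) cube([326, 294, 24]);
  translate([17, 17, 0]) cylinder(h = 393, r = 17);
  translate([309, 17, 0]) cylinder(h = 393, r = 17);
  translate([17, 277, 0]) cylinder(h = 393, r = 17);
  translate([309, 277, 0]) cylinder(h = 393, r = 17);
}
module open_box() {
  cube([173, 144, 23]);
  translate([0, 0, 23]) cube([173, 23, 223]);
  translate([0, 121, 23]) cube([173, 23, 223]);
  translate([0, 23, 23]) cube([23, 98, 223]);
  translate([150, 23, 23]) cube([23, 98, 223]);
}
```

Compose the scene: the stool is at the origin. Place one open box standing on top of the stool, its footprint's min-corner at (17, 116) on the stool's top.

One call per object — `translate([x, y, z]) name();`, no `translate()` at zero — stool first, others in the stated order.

stool();
translate([17, 116, 417]) open_box();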